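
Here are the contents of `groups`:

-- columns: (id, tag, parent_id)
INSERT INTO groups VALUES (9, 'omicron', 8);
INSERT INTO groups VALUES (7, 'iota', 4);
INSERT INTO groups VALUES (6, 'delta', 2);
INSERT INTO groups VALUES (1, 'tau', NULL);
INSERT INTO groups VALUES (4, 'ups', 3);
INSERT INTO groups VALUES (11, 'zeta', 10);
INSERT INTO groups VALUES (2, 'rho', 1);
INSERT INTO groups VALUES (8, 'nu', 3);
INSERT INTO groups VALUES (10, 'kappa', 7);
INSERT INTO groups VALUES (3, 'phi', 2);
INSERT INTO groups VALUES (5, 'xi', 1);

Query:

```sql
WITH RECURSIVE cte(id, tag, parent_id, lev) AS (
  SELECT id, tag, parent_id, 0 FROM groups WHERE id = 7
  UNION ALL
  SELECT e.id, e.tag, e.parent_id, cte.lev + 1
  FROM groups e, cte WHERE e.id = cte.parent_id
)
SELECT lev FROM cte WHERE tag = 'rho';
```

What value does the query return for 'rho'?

Base: id=7 (iota), parent_id=4, lev 0.
Iteration 1: join on id=4 -> ups (id 4, parent_id=3, lev 1).
Iteration 2: join on id=3 -> phi (id 3, parent_id=2, lev 2).
Iteration 3: join on id=2 -> rho (id 2, parent_id=1, lev 3).
Iteration 4: join on id=1 -> tau (id 1, parent_id=NULL, lev 4).
Iteration 5: parent_id is NULL; no match; recursion stops.

3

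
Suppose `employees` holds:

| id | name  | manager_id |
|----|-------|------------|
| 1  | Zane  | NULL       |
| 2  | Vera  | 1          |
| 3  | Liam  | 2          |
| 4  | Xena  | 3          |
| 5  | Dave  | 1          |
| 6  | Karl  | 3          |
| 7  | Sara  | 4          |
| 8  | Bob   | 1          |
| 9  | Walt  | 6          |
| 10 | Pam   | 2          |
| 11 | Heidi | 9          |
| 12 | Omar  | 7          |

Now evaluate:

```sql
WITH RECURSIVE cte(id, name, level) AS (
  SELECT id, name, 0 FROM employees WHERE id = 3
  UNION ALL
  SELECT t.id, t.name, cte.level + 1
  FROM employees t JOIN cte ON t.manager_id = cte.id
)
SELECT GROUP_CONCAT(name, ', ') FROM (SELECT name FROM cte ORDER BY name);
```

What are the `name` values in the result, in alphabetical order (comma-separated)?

Base: id=3 (Liam) at level 0.
Iteration 1: rows with manager_id in {3} -> Xena (id 4, level 1), Karl (id 6, level 1).
Iteration 2: rows with manager_id in {4,6} -> Sara (id 7, level 2), Walt (id 9, level 2).
Iteration 3: rows with manager_id in {7,9} -> Heidi (id 11, level 3), Omar (id 12, level 3).
Iteration 4: no rows with manager_id in {11,12}; recursion stops.

Heidi, Karl, Liam, Omar, Sara, Walt, Xena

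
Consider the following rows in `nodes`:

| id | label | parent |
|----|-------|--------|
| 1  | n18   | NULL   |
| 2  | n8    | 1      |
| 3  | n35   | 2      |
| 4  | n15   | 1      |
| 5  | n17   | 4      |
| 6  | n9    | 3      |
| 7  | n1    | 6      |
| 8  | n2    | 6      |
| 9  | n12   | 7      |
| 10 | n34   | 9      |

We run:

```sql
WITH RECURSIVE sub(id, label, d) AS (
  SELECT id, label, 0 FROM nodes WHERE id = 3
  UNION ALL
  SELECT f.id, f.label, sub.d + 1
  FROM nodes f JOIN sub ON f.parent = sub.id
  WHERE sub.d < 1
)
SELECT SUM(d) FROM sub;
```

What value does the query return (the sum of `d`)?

Base: id=3 (n35) at d 0.
Iteration 1: rows with parent in {3} -> n9 (id 6, d 1).
Iteration 2: d < 1 fails for all current rows; recursion stops.
SUM(d) = 0 + 1 = 1.

1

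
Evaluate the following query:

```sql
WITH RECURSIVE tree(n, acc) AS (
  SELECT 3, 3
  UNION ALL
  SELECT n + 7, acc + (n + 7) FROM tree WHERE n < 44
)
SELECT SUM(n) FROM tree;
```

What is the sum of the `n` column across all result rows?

168

Base: n=3, acc=3.
Iteration 1: 3 < 44 holds -> n = 3 + 7 = 10, acc = 3 + 10 = 13.
Iteration 2: 10 < 44 holds -> n = 10 + 7 = 17, acc = 13 + 17 = 30.
Iteration 3: 17 < 44 holds -> n = 17 + 7 = 24, acc = 30 + 24 = 54.
Iteration 4: 24 < 44 holds -> n = 24 + 7 = 31, acc = 54 + 31 = 85.
Iteration 5: 31 < 44 holds -> n = 31 + 7 = 38, acc = 85 + 38 = 123.
Iteration 6: 38 < 44 holds -> n = 38 + 7 = 45, acc = 123 + 45 = 168.
Iteration 7: 45 < 44 fails; recursion stops.
SUM(n) = 3 + 10 + 17 + 24 + 31 + 38 + 45 = 168.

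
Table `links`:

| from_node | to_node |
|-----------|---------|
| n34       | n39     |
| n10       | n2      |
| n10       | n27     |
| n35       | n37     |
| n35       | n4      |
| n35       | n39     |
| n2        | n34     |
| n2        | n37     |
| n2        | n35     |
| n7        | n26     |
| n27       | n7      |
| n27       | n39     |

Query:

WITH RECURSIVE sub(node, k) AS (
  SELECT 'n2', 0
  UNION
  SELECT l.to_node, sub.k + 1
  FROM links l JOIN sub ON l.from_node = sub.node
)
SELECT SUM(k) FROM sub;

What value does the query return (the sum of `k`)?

9

Base: (n2, k=0).
Iteration 1: edges from {n2} -> (n34, k=1), (n35, k=1), (n37, k=1).
Iteration 2: edges from {n34,n35,n37} -> (n37, k=2), (n39, k=2), (n4, k=2). [UNION drops 1 duplicate row(s)]
Iteration 3: no outgoing edges from {n37,n39,n4}; recursion stops.
SUM(k) = 0 + 1 + 1 + 1 + 2 + 2 + 2 = 9.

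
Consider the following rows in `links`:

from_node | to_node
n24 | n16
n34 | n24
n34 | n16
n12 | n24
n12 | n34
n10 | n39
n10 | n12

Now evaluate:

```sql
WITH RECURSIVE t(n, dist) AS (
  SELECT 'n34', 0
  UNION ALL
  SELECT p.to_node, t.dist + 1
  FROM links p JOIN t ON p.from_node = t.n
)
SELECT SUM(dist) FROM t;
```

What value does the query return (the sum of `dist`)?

Base: (n34, dist=0).
Iteration 1: edges from {n34} -> (n16, dist=1), (n24, dist=1).
Iteration 2: edges from {n16,n24} -> (n16, dist=2).
Iteration 3: no outgoing edges from {n16}; recursion stops.
SUM(dist) = 0 + 1 + 1 + 2 = 4.

4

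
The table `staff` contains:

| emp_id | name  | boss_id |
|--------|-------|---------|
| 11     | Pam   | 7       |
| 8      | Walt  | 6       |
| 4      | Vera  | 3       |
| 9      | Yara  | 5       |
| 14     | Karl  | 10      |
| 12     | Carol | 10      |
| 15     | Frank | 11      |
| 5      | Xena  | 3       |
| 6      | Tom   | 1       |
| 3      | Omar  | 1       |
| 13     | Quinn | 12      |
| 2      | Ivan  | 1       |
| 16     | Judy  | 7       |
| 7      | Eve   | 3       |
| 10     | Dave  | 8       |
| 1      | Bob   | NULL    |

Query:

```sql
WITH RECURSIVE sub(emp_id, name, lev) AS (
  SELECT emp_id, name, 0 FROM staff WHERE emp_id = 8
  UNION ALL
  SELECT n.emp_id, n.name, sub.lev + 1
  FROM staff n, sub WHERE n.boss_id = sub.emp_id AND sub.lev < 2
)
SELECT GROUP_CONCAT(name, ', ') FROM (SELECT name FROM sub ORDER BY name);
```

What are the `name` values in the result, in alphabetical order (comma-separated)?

Base: emp_id=8 (Walt) at lev 0.
Iteration 1: rows with boss_id in {8} -> Dave (id 10, lev 1).
Iteration 2: rows with boss_id in {10} -> Carol (id 12, lev 2), Karl (id 14, lev 2).
Iteration 3: lev < 2 fails for all current rows; recursion stops.

Carol, Dave, Karl, Walt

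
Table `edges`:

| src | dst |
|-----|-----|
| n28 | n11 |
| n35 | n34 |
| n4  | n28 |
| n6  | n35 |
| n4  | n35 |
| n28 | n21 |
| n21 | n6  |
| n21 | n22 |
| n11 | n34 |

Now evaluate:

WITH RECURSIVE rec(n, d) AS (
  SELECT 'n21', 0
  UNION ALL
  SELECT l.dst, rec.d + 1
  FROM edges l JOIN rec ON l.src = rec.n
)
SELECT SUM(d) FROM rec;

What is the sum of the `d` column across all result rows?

7

Base: (n21, d=0).
Iteration 1: edges from {n21} -> (n22, d=1), (n6, d=1).
Iteration 2: edges from {n22,n6} -> (n35, d=2).
Iteration 3: edges from {n35} -> (n34, d=3).
Iteration 4: no outgoing edges from {n34}; recursion stops.
SUM(d) = 0 + 1 + 1 + 2 + 3 = 7.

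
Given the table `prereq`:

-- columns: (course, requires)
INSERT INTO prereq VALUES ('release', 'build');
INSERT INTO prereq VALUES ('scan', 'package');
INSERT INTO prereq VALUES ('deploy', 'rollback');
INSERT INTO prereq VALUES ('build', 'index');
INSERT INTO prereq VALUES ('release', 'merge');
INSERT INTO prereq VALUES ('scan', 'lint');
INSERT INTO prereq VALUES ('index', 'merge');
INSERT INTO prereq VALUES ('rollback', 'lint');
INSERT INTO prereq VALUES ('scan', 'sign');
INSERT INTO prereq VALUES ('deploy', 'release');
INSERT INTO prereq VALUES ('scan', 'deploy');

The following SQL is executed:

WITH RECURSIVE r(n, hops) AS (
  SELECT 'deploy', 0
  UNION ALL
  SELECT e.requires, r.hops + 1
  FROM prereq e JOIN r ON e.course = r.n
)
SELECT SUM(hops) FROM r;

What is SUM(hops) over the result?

15

Base: (deploy, hops=0).
Iteration 1: edges from {deploy} -> (release, hops=1), (rollback, hops=1).
Iteration 2: edges from {release,rollback} -> (build, hops=2), (lint, hops=2), (merge, hops=2).
Iteration 3: edges from {build,lint,merge} -> (index, hops=3).
Iteration 4: edges from {index} -> (merge, hops=4).
Iteration 5: no outgoing edges from {merge}; recursion stops.
SUM(hops) = 0 + 1 + 1 + 2 + 2 + 2 + 3 + 4 = 15.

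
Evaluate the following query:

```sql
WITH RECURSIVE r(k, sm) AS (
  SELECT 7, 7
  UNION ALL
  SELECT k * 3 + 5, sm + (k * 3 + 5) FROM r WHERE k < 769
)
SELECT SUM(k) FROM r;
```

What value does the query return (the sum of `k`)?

3443

Base: k=7, sm=7.
Iteration 1: 7 < 769 holds -> k = 7 * 3 + 5 = 26, sm = 7 + 26 = 33.
Iteration 2: 26 < 769 holds -> k = 26 * 3 + 5 = 83, sm = 33 + 83 = 116.
Iteration 3: 83 < 769 holds -> k = 83 * 3 + 5 = 254, sm = 116 + 254 = 370.
Iteration 4: 254 < 769 holds -> k = 254 * 3 + 5 = 767, sm = 370 + 767 = 1137.
Iteration 5: 767 < 769 holds -> k = 767 * 3 + 5 = 2306, sm = 1137 + 2306 = 3443.
Iteration 6: 2306 < 769 fails; recursion stops.
SUM(k) = 7 + 26 + 83 + 254 + 767 + 2306 = 3443.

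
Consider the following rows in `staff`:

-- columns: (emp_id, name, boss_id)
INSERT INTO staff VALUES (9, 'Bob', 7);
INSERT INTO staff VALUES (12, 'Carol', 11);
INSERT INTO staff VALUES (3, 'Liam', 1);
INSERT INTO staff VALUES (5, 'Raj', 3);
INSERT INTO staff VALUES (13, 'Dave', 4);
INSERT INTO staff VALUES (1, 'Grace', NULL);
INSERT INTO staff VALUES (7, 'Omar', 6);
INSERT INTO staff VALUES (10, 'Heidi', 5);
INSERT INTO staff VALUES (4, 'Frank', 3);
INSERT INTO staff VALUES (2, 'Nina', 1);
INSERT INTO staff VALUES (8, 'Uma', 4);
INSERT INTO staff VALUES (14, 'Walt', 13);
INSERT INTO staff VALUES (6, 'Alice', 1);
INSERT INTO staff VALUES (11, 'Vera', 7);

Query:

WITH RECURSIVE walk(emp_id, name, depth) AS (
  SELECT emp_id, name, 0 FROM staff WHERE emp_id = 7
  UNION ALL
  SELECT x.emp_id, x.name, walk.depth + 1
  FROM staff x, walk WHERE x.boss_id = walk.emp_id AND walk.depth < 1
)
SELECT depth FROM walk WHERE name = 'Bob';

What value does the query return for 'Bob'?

Base: emp_id=7 (Omar) at depth 0.
Iteration 1: rows with boss_id in {7} -> Bob (id 9, depth 1), Vera (id 11, depth 1).
Iteration 2: depth < 1 fails for all current rows; recursion stops.

1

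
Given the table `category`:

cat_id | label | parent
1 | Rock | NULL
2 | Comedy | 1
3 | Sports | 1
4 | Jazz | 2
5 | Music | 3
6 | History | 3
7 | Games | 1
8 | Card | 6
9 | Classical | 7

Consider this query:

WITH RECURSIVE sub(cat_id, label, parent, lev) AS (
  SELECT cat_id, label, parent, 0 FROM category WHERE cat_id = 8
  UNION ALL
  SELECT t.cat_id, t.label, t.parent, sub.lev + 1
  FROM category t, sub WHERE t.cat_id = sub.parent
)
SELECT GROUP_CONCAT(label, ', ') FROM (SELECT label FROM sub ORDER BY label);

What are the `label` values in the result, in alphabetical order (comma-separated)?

Card, History, Rock, Sports

Base: cat_id=8 (Card), parent=6, lev 0.
Iteration 1: join on cat_id=6 -> History (id 6, parent=3, lev 1).
Iteration 2: join on cat_id=3 -> Sports (id 3, parent=1, lev 2).
Iteration 3: join on cat_id=1 -> Rock (id 1, parent=NULL, lev 3).
Iteration 4: parent is NULL; no match; recursion stops.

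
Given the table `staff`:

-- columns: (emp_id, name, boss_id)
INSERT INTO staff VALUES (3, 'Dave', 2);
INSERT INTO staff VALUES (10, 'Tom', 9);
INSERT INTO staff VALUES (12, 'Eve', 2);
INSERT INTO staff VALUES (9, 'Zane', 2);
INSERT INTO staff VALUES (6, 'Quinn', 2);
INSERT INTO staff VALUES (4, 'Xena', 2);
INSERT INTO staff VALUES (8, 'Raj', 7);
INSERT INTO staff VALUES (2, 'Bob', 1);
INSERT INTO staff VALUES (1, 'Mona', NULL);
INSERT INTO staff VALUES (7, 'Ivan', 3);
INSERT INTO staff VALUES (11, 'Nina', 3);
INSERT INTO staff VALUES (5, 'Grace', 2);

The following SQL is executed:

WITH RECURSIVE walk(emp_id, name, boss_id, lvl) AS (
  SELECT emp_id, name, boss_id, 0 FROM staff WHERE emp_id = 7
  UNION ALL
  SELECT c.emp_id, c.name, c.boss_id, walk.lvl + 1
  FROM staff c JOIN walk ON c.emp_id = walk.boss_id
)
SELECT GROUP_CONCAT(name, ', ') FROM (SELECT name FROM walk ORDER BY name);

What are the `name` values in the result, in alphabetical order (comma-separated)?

Bob, Dave, Ivan, Mona

Base: emp_id=7 (Ivan), boss_id=3, lvl 0.
Iteration 1: join on emp_id=3 -> Dave (id 3, boss_id=2, lvl 1).
Iteration 2: join on emp_id=2 -> Bob (id 2, boss_id=1, lvl 2).
Iteration 3: join on emp_id=1 -> Mona (id 1, boss_id=NULL, lvl 3).
Iteration 4: boss_id is NULL; no match; recursion stops.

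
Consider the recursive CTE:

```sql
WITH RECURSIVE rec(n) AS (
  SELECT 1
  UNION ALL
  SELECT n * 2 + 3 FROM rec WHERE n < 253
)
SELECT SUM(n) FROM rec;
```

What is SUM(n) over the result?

Base: n=1.
Iteration 1: 1 < 253 holds -> n = 1 * 2 + 3 = 5.
Iteration 2: 5 < 253 holds -> n = 5 * 2 + 3 = 13.
Iteration 3: 13 < 253 holds -> n = 13 * 2 + 3 = 29.
Iteration 4: 29 < 253 holds -> n = 29 * 2 + 3 = 61.
Iteration 5: 61 < 253 holds -> n = 61 * 2 + 3 = 125.
Iteration 6: 125 < 253 holds -> n = 125 * 2 + 3 = 253.
Iteration 7: 253 < 253 fails; recursion stops.
SUM(n) = 1 + 5 + 13 + 29 + 61 + 125 + 253 = 487.

487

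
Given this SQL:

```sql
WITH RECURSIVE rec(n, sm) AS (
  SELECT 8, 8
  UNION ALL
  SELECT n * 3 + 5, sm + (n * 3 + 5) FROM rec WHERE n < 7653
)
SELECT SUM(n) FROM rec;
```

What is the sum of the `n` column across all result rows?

34420

Base: n=8, sm=8.
Iteration 1: 8 < 7653 holds -> n = 8 * 3 + 5 = 29, sm = 8 + 29 = 37.
Iteration 2: 29 < 7653 holds -> n = 29 * 3 + 5 = 92, sm = 37 + 92 = 129.
Iteration 3: 92 < 7653 holds -> n = 92 * 3 + 5 = 281, sm = 129 + 281 = 410.
Iteration 4: 281 < 7653 holds -> n = 281 * 3 + 5 = 848, sm = 410 + 848 = 1258.
Iteration 5: 848 < 7653 holds -> n = 848 * 3 + 5 = 2549, sm = 1258 + 2549 = 3807.
Iteration 6: 2549 < 7653 holds -> n = 2549 * 3 + 5 = 7652, sm = 3807 + 7652 = 11459.
Iteration 7: 7652 < 7653 holds -> n = 7652 * 3 + 5 = 22961, sm = 11459 + 22961 = 34420.
Iteration 8: 22961 < 7653 fails; recursion stops.
SUM(n) = 8 + 29 + 92 + 281 + 848 + 2549 + 7652 + 22961 = 34420.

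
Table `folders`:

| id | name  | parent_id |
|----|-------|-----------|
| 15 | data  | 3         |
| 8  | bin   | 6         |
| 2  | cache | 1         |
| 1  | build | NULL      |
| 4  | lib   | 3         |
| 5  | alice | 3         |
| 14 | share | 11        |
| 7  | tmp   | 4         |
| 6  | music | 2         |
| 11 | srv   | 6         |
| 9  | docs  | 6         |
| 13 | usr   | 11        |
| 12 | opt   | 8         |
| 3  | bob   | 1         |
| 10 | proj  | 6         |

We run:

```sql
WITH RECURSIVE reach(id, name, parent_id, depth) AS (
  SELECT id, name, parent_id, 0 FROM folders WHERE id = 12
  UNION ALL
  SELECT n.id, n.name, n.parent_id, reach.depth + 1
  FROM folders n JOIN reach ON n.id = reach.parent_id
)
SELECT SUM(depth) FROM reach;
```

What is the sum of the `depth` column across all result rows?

Base: id=12 (opt), parent_id=8, depth 0.
Iteration 1: join on id=8 -> bin (id 8, parent_id=6, depth 1).
Iteration 2: join on id=6 -> music (id 6, parent_id=2, depth 2).
Iteration 3: join on id=2 -> cache (id 2, parent_id=1, depth 3).
Iteration 4: join on id=1 -> build (id 1, parent_id=NULL, depth 4).
Iteration 5: parent_id is NULL; no match; recursion stops.
SUM(depth) = 0 + 1 + 2 + 3 + 4 = 10.

10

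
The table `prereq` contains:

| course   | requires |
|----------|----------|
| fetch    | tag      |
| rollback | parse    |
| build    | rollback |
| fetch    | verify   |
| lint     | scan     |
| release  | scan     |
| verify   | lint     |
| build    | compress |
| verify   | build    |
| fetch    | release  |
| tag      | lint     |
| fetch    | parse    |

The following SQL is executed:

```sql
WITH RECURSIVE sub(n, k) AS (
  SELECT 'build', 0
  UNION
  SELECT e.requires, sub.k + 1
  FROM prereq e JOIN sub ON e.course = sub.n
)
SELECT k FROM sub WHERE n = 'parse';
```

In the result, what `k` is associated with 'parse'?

Base: (build, k=0).
Iteration 1: edges from {build} -> (compress, k=1), (rollback, k=1).
Iteration 2: edges from {compress,rollback} -> (parse, k=2).
Iteration 3: no outgoing edges from {parse}; recursion stops.

2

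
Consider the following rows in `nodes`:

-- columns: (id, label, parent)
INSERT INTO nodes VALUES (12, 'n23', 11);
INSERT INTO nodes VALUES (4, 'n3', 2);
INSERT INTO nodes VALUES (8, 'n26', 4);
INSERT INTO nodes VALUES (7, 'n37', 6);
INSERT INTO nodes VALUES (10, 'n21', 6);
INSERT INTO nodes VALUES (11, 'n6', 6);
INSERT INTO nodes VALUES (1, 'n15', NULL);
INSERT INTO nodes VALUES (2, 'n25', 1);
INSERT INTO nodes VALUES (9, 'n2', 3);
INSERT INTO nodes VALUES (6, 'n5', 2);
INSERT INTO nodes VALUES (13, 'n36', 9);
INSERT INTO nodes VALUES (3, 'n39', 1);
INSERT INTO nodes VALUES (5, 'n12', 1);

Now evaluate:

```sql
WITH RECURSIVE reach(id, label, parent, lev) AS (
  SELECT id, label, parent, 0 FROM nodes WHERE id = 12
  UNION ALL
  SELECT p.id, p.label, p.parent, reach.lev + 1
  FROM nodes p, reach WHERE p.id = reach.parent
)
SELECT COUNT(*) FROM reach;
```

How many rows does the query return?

Base: id=12 (n23), parent=11, lev 0.
Iteration 1: join on id=11 -> n6 (id 11, parent=6, lev 1).
Iteration 2: join on id=6 -> n5 (id 6, parent=2, lev 2).
Iteration 3: join on id=2 -> n25 (id 2, parent=1, lev 3).
Iteration 4: join on id=1 -> n15 (id 1, parent=NULL, lev 4).
Iteration 5: parent is NULL; no match; recursion stops.
Total rows emitted: 5.

5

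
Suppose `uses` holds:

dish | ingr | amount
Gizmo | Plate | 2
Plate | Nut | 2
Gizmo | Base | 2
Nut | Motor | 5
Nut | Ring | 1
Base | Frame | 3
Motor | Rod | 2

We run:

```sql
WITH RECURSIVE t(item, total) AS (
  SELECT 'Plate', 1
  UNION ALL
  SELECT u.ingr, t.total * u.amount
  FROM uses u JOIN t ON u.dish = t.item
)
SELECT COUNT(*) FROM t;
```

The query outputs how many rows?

5

Base: (Plate, total=1).
Iteration 1: components of {Plate} -> Nut = 1*2 = 2.
Iteration 2: components of {Nut} -> Motor = 2*5 = 10, Ring = 2*1 = 2.
Iteration 3: components of {Motor,Ring} -> Rod = 10*2 = 20.
Iteration 4: no further components; recursion stops.
Total rows emitted: 5.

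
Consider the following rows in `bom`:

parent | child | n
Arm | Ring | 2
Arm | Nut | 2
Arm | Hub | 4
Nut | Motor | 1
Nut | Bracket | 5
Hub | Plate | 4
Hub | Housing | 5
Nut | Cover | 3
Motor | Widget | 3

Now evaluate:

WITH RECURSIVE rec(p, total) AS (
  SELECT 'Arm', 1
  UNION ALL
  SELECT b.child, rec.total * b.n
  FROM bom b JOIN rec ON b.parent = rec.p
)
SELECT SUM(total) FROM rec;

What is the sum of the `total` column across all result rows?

69

Base: (Arm, total=1).
Iteration 1: components of {Arm} -> Hub = 1*4 = 4, Nut = 1*2 = 2, Ring = 1*2 = 2.
Iteration 2: components of {Hub,Nut,Ring} -> Bracket = 2*5 = 10, Cover = 2*3 = 6, Housing = 4*5 = 20, Motor = 2*1 = 2, Plate = 4*4 = 16.
Iteration 3: components of {Bracket,Cover,Housing,Motor,Plate} -> Widget = 2*3 = 6.
Iteration 4: no further components; recursion stops.
SUM(total) = 1 + 2 + 2 + 4 + 2 + 10 + 6 + 16 + 20 + 6 = 69.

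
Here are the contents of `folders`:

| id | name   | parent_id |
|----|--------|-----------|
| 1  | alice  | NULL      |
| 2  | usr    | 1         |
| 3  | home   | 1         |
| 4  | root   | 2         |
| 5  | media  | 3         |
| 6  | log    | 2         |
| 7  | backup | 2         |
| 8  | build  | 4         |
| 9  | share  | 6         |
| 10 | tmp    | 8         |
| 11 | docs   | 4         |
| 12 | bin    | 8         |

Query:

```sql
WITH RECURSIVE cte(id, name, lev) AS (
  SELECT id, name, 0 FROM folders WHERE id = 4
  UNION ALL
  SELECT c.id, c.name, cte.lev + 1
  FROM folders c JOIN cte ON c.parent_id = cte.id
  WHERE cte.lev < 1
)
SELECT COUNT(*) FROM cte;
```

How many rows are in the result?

3

Base: id=4 (root) at lev 0.
Iteration 1: rows with parent_id in {4} -> build (id 8, lev 1), docs (id 11, lev 1).
Iteration 2: lev < 1 fails for all current rows; recursion stops.
Total rows emitted: 3.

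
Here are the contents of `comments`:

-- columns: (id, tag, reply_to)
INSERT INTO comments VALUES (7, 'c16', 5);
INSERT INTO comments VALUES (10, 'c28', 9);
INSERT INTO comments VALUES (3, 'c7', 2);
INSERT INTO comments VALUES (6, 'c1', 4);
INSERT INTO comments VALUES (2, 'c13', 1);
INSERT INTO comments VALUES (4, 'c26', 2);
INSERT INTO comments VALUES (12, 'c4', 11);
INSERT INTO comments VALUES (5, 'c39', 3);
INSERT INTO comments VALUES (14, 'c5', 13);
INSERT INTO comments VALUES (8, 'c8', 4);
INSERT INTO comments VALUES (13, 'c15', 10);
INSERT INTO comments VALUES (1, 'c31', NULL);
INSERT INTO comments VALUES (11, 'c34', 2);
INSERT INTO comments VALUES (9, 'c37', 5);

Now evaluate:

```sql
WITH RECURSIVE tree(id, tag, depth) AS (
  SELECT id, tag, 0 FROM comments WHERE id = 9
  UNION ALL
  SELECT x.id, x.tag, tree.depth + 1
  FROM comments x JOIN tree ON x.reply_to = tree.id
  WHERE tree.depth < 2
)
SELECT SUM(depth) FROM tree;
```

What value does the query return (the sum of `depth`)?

3

Base: id=9 (c37) at depth 0.
Iteration 1: rows with reply_to in {9} -> c28 (id 10, depth 1).
Iteration 2: rows with reply_to in {10} -> c15 (id 13, depth 2).
Iteration 3: depth < 2 fails for all current rows; recursion stops.
SUM(depth) = 0 + 1 + 2 = 3.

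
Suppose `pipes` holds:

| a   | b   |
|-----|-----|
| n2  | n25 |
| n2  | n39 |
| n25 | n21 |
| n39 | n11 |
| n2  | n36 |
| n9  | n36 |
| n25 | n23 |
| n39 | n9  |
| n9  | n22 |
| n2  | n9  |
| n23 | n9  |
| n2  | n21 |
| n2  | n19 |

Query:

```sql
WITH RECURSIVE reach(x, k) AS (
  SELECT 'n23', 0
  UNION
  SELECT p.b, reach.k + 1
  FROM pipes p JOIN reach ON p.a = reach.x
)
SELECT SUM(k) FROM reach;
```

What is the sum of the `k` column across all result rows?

5

Base: (n23, k=0).
Iteration 1: edges from {n23} -> (n9, k=1).
Iteration 2: edges from {n9} -> (n22, k=2), (n36, k=2).
Iteration 3: no outgoing edges from {n22,n36}; recursion stops.
SUM(k) = 0 + 1 + 2 + 2 = 5.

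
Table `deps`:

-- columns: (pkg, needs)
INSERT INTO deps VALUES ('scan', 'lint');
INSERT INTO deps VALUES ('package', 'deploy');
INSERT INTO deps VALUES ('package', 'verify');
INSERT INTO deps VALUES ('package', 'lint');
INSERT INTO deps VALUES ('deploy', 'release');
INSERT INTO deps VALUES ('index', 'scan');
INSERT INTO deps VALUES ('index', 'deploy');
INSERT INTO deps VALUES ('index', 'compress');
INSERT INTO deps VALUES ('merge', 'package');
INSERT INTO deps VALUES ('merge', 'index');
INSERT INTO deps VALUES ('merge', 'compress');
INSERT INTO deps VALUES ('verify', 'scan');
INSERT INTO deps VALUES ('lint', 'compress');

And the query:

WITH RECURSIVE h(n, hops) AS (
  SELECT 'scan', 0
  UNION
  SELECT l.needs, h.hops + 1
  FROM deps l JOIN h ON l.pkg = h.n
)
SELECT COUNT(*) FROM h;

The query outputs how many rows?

3

Base: (scan, hops=0).
Iteration 1: edges from {scan} -> (lint, hops=1).
Iteration 2: edges from {lint} -> (compress, hops=2).
Iteration 3: no outgoing edges from {compress}; recursion stops.
Total rows emitted: 3.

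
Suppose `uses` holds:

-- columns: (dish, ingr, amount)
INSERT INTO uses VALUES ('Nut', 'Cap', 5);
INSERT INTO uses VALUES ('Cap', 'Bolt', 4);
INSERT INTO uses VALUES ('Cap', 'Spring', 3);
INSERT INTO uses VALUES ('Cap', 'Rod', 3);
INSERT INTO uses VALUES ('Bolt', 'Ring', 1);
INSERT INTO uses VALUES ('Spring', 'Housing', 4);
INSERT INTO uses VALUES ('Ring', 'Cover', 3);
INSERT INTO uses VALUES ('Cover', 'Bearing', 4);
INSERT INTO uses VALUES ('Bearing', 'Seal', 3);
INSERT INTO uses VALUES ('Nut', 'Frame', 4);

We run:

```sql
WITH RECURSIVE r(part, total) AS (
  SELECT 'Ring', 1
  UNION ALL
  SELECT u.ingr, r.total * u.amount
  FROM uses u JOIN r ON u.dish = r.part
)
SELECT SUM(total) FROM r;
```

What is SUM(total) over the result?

52

Base: (Ring, total=1).
Iteration 1: components of {Ring} -> Cover = 1*3 = 3.
Iteration 2: components of {Cover} -> Bearing = 3*4 = 12.
Iteration 3: components of {Bearing} -> Seal = 12*3 = 36.
Iteration 4: no further components; recursion stops.
SUM(total) = 1 + 3 + 12 + 36 = 52.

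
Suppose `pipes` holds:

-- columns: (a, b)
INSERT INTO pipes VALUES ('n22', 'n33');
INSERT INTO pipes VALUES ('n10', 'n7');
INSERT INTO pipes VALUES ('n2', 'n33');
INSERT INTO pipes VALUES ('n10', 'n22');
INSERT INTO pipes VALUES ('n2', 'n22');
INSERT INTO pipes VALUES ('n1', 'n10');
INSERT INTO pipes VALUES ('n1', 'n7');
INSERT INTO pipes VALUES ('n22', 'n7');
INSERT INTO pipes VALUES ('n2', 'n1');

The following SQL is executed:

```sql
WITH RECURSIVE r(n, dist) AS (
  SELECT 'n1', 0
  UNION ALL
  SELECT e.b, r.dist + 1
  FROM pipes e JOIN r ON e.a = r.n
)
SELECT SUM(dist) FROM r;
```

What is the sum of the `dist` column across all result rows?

12

Base: (n1, dist=0).
Iteration 1: edges from {n1} -> (n10, dist=1), (n7, dist=1).
Iteration 2: edges from {n10,n7} -> (n22, dist=2), (n7, dist=2).
Iteration 3: edges from {n22,n7} -> (n33, dist=3), (n7, dist=3).
Iteration 4: no outgoing edges from {n33,n7}; recursion stops.
SUM(dist) = 0 + 1 + 1 + 2 + 2 + 3 + 3 = 12.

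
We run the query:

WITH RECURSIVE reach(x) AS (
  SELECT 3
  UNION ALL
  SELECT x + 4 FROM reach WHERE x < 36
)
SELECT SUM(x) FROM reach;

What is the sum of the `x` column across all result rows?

Base: x=3.
Iteration 1: 3 < 36 holds -> x = 3 + 4 = 7.
Iteration 2: 7 < 36 holds -> x = 7 + 4 = 11.
Iteration 3: 11 < 36 holds -> x = 11 + 4 = 15.
Iteration 4: 15 < 36 holds -> x = 15 + 4 = 19.
Iteration 5: 19 < 36 holds -> x = 19 + 4 = 23.
Iteration 6: 23 < 36 holds -> x = 23 + 4 = 27.
Iteration 7: 27 < 36 holds -> x = 27 + 4 = 31.
Iteration 8: 31 < 36 holds -> x = 31 + 4 = 35.
Iteration 9: 35 < 36 holds -> x = 35 + 4 = 39.
Iteration 10: 39 < 36 fails; recursion stops.
SUM(x) = 3 + 7 + 11 + 15 + 19 + 23 + 27 + 31 + 35 + 39 = 210.

210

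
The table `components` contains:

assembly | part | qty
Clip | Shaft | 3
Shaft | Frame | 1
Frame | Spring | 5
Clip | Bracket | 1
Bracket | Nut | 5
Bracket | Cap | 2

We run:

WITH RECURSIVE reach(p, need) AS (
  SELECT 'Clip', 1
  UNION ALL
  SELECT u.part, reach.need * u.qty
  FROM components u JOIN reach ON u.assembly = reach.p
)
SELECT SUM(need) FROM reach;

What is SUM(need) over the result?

30

Base: (Clip, need=1).
Iteration 1: components of {Clip} -> Bracket = 1*1 = 1, Shaft = 1*3 = 3.
Iteration 2: components of {Bracket,Shaft} -> Cap = 1*2 = 2, Frame = 3*1 = 3, Nut = 1*5 = 5.
Iteration 3: components of {Cap,Frame,Nut} -> Spring = 3*5 = 15.
Iteration 4: no further components; recursion stops.
SUM(need) = 1 + 3 + 1 + 3 + 5 + 2 + 15 = 30.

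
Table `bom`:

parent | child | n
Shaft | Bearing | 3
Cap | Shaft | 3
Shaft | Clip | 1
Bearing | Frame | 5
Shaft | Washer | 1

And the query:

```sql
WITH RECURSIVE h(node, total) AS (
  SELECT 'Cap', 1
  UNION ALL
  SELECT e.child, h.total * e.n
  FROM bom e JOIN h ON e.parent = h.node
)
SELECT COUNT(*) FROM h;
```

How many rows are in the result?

6

Base: (Cap, total=1).
Iteration 1: components of {Cap} -> Shaft = 1*3 = 3.
Iteration 2: components of {Shaft} -> Bearing = 3*3 = 9, Clip = 3*1 = 3, Washer = 3*1 = 3.
Iteration 3: components of {Bearing,Clip,Washer} -> Frame = 9*5 = 45.
Iteration 4: no further components; recursion stops.
Total rows emitted: 6.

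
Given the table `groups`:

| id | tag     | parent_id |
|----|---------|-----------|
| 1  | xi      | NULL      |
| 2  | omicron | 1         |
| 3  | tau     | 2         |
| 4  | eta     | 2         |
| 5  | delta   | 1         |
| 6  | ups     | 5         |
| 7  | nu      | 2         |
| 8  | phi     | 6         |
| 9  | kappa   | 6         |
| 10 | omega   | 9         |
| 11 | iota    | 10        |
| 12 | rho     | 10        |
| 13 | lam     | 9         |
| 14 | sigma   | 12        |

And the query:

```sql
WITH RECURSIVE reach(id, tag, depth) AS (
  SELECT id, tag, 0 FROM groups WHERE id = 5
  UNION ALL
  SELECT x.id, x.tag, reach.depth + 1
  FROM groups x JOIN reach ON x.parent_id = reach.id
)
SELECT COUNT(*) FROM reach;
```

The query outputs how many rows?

Base: id=5 (delta) at depth 0.
Iteration 1: rows with parent_id in {5} -> ups (id 6, depth 1).
Iteration 2: rows with parent_id in {6} -> phi (id 8, depth 2), kappa (id 9, depth 2).
Iteration 3: rows with parent_id in {8,9} -> omega (id 10, depth 3), lam (id 13, depth 3).
Iteration 4: rows with parent_id in {10,13} -> iota (id 11, depth 4), rho (id 12, depth 4).
Iteration 5: rows with parent_id in {11,12} -> sigma (id 14, depth 5).
Iteration 6: no rows with parent_id in {14}; recursion stops.
Total rows emitted: 9.

9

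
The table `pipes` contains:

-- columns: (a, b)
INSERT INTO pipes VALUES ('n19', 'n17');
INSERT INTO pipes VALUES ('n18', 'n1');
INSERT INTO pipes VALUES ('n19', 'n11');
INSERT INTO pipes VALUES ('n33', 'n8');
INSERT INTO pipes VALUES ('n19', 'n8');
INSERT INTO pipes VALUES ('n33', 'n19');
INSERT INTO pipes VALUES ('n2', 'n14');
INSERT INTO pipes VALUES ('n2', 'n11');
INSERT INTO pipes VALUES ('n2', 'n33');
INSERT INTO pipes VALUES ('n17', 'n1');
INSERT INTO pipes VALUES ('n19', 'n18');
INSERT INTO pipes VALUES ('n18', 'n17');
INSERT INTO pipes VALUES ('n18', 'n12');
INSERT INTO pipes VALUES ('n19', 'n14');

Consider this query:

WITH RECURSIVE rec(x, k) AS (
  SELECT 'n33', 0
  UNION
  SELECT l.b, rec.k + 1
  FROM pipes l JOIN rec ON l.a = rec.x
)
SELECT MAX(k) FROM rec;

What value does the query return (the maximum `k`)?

4

Base: (n33, k=0).
Iteration 1: edges from {n33} -> (n19, k=1), (n8, k=1).
Iteration 2: edges from {n19,n8} -> (n11, k=2), (n14, k=2), (n17, k=2), (n18, k=2), (n8, k=2).
Iteration 3: edges from {n11,n14,n17,n18,n8} -> (n1, k=3), (n12, k=3), (n17, k=3). [UNION drops 1 duplicate row(s)]
Iteration 4: edges from {n1,n12,n17} -> (n1, k=4).
Iteration 5: no outgoing edges from {n1}; recursion stops.
k values: 0, 1, 1, 2, 2, 2, 2, 2, 3, 3, 3, 4; the maximum is 4.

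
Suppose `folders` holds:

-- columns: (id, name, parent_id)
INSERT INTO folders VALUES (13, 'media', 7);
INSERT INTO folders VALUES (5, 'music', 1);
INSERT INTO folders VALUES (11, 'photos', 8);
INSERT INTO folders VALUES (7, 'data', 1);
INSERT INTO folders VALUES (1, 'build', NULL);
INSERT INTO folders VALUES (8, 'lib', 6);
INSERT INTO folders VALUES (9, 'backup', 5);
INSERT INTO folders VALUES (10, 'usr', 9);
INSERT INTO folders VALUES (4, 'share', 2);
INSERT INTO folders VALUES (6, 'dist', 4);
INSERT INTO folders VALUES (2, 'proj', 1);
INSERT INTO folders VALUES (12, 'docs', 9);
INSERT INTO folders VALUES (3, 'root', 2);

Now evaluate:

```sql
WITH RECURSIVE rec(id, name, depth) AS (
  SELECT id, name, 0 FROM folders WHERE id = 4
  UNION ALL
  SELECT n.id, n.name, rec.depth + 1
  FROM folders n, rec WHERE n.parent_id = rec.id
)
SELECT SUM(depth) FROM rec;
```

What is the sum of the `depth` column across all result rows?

6

Base: id=4 (share) at depth 0.
Iteration 1: rows with parent_id in {4} -> dist (id 6, depth 1).
Iteration 2: rows with parent_id in {6} -> lib (id 8, depth 2).
Iteration 3: rows with parent_id in {8} -> photos (id 11, depth 3).
Iteration 4: no rows with parent_id in {11}; recursion stops.
SUM(depth) = 0 + 1 + 2 + 3 = 6.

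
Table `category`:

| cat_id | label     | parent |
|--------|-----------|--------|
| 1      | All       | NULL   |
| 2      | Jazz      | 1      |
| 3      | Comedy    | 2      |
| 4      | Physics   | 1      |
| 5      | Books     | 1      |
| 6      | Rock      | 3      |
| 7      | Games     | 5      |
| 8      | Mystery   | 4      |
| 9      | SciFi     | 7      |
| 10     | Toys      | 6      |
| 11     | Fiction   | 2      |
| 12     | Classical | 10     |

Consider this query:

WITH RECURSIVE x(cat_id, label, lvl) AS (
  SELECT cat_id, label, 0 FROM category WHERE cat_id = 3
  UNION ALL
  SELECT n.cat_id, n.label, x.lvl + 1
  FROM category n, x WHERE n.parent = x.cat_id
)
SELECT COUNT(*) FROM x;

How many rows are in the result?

Base: cat_id=3 (Comedy) at lvl 0.
Iteration 1: rows with parent in {3} -> Rock (id 6, lvl 1).
Iteration 2: rows with parent in {6} -> Toys (id 10, lvl 2).
Iteration 3: rows with parent in {10} -> Classical (id 12, lvl 3).
Iteration 4: no rows with parent in {12}; recursion stops.
Total rows emitted: 4.

4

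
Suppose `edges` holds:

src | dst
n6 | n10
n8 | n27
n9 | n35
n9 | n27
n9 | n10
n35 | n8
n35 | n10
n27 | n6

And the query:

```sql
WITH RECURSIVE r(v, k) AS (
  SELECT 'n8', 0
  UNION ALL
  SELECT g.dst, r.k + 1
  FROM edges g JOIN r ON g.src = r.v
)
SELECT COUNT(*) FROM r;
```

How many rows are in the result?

Base: (n8, k=0).
Iteration 1: edges from {n8} -> (n27, k=1).
Iteration 2: edges from {n27} -> (n6, k=2).
Iteration 3: edges from {n6} -> (n10, k=3).
Iteration 4: no outgoing edges from {n10}; recursion stops.
Total rows emitted: 4.

4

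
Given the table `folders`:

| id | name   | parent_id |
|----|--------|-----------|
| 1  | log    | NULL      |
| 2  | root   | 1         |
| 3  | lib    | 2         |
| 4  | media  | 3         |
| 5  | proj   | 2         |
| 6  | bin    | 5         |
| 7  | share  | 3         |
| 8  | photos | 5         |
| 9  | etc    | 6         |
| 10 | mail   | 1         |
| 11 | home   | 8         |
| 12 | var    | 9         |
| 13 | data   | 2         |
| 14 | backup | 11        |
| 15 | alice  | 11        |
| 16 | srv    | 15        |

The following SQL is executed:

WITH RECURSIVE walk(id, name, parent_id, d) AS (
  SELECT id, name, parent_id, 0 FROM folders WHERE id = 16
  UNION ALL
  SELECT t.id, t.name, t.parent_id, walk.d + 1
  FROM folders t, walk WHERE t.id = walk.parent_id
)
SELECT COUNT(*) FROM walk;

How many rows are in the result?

7

Base: id=16 (srv), parent_id=15, d 0.
Iteration 1: join on id=15 -> alice (id 15, parent_id=11, d 1).
Iteration 2: join on id=11 -> home (id 11, parent_id=8, d 2).
Iteration 3: join on id=8 -> photos (id 8, parent_id=5, d 3).
Iteration 4: join on id=5 -> proj (id 5, parent_id=2, d 4).
Iteration 5: join on id=2 -> root (id 2, parent_id=1, d 5).
Iteration 6: join on id=1 -> log (id 1, parent_id=NULL, d 6).
Iteration 7: parent_id is NULL; no match; recursion stops.
Total rows emitted: 7.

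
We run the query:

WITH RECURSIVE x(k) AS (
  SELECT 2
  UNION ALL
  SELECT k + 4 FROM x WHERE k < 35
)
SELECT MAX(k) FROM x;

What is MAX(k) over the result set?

Base: k=2.
Iteration 1: 2 < 35 holds -> k = 2 + 4 = 6.
Iteration 2: 6 < 35 holds -> k = 6 + 4 = 10.
Iteration 3: 10 < 35 holds -> k = 10 + 4 = 14.
Iteration 4: 14 < 35 holds -> k = 14 + 4 = 18.
Iteration 5: 18 < 35 holds -> k = 18 + 4 = 22.
Iteration 6: 22 < 35 holds -> k = 22 + 4 = 26.
Iteration 7: 26 < 35 holds -> k = 26 + 4 = 30.
Iteration 8: 30 < 35 holds -> k = 30 + 4 = 34.
Iteration 9: 34 < 35 holds -> k = 34 + 4 = 38.
Iteration 10: 38 < 35 fails; recursion stops.
k values: 2, 6, 10, 14, 18, 22, 26, 30, 34, 38; the maximum is 38.

38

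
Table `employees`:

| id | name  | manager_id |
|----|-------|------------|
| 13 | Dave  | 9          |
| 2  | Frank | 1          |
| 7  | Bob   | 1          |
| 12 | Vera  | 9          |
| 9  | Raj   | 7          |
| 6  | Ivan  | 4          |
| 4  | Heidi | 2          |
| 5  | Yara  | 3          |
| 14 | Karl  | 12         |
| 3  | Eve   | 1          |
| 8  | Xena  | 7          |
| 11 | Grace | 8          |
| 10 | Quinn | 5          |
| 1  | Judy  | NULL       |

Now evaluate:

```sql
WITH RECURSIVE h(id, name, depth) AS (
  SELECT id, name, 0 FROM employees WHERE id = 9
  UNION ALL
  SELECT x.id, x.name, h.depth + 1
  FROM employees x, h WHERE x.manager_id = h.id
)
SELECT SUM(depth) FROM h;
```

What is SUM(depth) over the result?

4

Base: id=9 (Raj) at depth 0.
Iteration 1: rows with manager_id in {9} -> Vera (id 12, depth 1), Dave (id 13, depth 1).
Iteration 2: rows with manager_id in {12,13} -> Karl (id 14, depth 2).
Iteration 3: no rows with manager_id in {14}; recursion stops.
SUM(depth) = 0 + 1 + 1 + 2 = 4.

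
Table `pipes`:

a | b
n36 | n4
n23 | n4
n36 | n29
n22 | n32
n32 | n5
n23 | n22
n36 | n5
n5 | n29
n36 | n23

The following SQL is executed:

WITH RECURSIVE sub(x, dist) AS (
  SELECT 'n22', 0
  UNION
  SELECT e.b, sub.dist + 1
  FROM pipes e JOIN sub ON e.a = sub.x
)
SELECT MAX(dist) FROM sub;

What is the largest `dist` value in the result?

3

Base: (n22, dist=0).
Iteration 1: edges from {n22} -> (n32, dist=1).
Iteration 2: edges from {n32} -> (n5, dist=2).
Iteration 3: edges from {n5} -> (n29, dist=3).
Iteration 4: no outgoing edges from {n29}; recursion stops.
dist values: 0, 1, 2, 3; the maximum is 3.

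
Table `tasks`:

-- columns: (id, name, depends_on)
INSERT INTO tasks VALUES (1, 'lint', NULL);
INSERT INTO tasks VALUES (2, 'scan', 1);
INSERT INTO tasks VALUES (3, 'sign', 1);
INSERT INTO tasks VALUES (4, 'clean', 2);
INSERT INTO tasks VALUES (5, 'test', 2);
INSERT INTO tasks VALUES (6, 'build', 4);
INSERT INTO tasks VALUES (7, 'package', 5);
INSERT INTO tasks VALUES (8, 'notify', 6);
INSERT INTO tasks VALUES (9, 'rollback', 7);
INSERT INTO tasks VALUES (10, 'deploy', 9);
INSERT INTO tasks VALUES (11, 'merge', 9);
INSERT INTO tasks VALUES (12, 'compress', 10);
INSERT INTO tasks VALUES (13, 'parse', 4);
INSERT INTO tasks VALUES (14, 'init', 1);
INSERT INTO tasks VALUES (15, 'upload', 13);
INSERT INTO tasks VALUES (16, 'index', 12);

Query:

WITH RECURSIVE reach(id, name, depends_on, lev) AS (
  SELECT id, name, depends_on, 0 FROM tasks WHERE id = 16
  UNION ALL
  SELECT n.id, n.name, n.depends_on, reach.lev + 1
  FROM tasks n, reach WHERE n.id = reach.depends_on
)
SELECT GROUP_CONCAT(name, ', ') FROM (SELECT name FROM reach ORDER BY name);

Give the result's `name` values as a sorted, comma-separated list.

compress, deploy, index, lint, package, rollback, scan, test

Base: id=16 (index), depends_on=12, lev 0.
Iteration 1: join on id=12 -> compress (id 12, depends_on=10, lev 1).
Iteration 2: join on id=10 -> deploy (id 10, depends_on=9, lev 2).
Iteration 3: join on id=9 -> rollback (id 9, depends_on=7, lev 3).
Iteration 4: join on id=7 -> package (id 7, depends_on=5, lev 4).
Iteration 5: join on id=5 -> test (id 5, depends_on=2, lev 5).
Iteration 6: join on id=2 -> scan (id 2, depends_on=1, lev 6).
Iteration 7: join on id=1 -> lint (id 1, depends_on=NULL, lev 7).
Iteration 8: depends_on is NULL; no match; recursion stops.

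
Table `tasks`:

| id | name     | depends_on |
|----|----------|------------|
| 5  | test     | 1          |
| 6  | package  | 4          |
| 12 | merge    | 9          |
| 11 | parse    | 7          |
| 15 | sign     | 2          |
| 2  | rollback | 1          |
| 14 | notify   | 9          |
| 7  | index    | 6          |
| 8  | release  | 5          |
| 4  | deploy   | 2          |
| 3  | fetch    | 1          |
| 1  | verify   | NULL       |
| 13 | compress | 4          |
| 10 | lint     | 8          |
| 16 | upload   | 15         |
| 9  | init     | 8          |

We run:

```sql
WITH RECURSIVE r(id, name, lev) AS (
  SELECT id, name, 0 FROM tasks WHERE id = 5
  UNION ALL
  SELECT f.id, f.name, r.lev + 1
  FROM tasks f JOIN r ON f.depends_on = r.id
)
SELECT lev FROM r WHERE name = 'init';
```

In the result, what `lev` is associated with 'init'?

2

Base: id=5 (test) at lev 0.
Iteration 1: rows with depends_on in {5} -> release (id 8, lev 1).
Iteration 2: rows with depends_on in {8} -> init (id 9, lev 2), lint (id 10, lev 2).
Iteration 3: rows with depends_on in {9,10} -> merge (id 12, lev 3), notify (id 14, lev 3).
Iteration 4: no rows with depends_on in {12,14}; recursion stops.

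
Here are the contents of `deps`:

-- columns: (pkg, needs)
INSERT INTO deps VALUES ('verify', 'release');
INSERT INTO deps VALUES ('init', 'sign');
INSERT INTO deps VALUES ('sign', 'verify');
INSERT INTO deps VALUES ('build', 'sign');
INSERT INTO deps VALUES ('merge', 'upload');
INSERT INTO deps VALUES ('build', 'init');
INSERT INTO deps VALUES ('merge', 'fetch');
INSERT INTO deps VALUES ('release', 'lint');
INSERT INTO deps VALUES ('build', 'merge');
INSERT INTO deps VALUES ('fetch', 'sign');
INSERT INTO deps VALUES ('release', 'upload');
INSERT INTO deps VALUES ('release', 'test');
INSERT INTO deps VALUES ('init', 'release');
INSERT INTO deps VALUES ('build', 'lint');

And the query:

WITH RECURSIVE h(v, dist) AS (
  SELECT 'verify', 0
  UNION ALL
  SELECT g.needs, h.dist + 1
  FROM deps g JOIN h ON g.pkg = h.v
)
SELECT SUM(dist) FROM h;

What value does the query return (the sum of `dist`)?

7

Base: (verify, dist=0).
Iteration 1: edges from {verify} -> (release, dist=1).
Iteration 2: edges from {release} -> (lint, dist=2), (test, dist=2), (upload, dist=2).
Iteration 3: no outgoing edges from {lint,test,upload}; recursion stops.
SUM(dist) = 0 + 1 + 2 + 2 + 2 = 7.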